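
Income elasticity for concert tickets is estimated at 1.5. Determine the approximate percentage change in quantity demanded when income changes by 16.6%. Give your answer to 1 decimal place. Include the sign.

%ΔQ ≈ η × %ΔI = 1.5 × 16.6% = 24.9%.

24.9%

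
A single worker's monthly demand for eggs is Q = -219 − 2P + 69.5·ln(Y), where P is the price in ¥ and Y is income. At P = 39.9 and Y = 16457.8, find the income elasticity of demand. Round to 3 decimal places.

0.185

At P = 39.9, Y = 16457.8: Q = 375.945.
Holding P constant, ∂Q/∂Y = 69.5/Y = 0.00422292.
η_Y = (∂Q/∂Y)·(Y/Q) = 0.00422292 × (16457.8/375.945) = 0.185.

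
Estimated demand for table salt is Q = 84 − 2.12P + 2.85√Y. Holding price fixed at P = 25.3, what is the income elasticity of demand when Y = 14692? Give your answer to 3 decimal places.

At P = 25.3, Y = 14692: Q = 375.814.
Holding P constant, ∂Q/∂Y = 2.85/(2√Y) = 0.0117564.
η_Y = (∂Q/∂Y)·(Y/Q) = 0.0117564 × (14692/375.814) = 0.460.

0.460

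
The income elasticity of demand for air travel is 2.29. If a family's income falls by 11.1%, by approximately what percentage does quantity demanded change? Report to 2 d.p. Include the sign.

-25.42%

%ΔQ ≈ η × %ΔI = 2.29 × (-11.1%) = -25.42%.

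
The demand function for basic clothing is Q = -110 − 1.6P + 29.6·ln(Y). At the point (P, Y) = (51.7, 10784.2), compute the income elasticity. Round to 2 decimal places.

0.36

At P = 51.7, Y = 10784.2: Q = 82.141.
Holding P constant, ∂Q/∂Y = 29.6/Y = 0.00274476.
η_Y = (∂Q/∂Y)·(Y/Q) = 0.00274476 × (10784.2/82.141) = 0.36.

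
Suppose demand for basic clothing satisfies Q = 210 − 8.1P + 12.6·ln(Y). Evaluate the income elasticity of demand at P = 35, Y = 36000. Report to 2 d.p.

At P = 35, Y = 36000: Q = 58.690.
Holding P constant, ∂Q/∂Y = 12.6/Y = 0.00035.
η_Y = (∂Q/∂Y)·(Y/Q) = 0.00035 × (36000/58.690) = 0.21.

0.21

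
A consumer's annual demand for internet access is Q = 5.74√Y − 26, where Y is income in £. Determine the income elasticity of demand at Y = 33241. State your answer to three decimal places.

0.513

At Y = 33241: Q = 1020.523.
dQ/dY = 5.74/(2√Y) = 0.0157415 at this income.
η = (dQ/dY)·(Y/Q) = 0.0157415 × (33241/1020.523) = 0.513.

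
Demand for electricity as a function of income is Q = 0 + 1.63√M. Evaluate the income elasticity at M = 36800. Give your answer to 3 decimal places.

0.500

At M = 36800: Q = 312.688.
dQ/dM = 1.63/(2√M) = 0.00424848 at this income.
η = (dQ/dM)·(M/Q) = 0.00424848 × (36800/312.688) = 0.500.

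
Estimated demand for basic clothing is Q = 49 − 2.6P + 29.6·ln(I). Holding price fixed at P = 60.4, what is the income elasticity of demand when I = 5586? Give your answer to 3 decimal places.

0.201

At P = 60.4, I = 5586: Q = 147.349.
Holding P constant, ∂Q/∂I = 29.6/I = 0.00529896.
η_I = (∂Q/∂I)·(I/Q) = 0.00529896 × (5586/147.349) = 0.201.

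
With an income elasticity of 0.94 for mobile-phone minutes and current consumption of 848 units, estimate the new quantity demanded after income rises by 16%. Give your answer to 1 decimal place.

975.5

%ΔQ ≈ η × %ΔI = 0.94 × 16% = 15.04%.
New Q ≈ 848 × (1 + 0.1504) = 975.5.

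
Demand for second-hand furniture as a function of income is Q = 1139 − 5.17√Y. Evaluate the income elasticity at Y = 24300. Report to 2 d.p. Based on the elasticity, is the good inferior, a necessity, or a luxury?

-1.21 (inferior good)

At Y = 24300: Q = 333.077.
dQ/dY = -5.17/(2√Y) = -0.0165828 at this income.
η = (dQ/dY)·(Y/Q) = -0.0165828 × (24300/333.077) = -1.21.
Since η < 0, the good is an inferior good.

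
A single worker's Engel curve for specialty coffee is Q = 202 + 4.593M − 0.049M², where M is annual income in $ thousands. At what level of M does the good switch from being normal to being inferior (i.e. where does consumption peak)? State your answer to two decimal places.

46.87

dQ/dM = 4.593 − 0.098M.
The good is inferior where dQ/dM < 0. Setting dQ/dM = 0 gives M = 4.593 / 0.098 = 46.87.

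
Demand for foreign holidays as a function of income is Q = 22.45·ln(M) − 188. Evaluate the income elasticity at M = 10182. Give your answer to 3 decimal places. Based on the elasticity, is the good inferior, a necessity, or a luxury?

1.171 (luxury)

At M = 10182: Q = 19.177.
dQ/dM = 22.45/M = 0.00220487 at this income.
η = (dQ/dM)·(M/Q) = 0.00220487 × (10182/19.177) = 1.171.
Since η > 1, the good is a luxury.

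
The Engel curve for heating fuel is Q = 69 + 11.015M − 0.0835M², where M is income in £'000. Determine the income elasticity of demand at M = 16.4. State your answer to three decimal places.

0.597

At M = 16.4: Q = 227.1878.
dQ/dM = 11.015 − 0.167M = 8.27620.
η = (dQ/dM)·(M/Q) = 8.27620 × (16.4/227.1878) = 0.597.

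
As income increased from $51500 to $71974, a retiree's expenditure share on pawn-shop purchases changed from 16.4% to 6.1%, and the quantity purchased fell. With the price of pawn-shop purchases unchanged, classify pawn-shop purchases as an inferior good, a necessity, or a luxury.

Quantity demanded falls as income rises, so η < 0.

inferior good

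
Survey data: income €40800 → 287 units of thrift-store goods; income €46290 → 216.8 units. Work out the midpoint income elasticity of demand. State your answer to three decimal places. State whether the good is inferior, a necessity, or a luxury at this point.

-2.210 (inferior good)

ΔQ = 216.8 − 287 = -70.2; midpoint Q̄ = (287 + 216.8)/2 = 251.9.
ΔI = 46290 − 40800 = 5490; midpoint Ī = (40800 + 46290)/2 = 43545.
η = (ΔQ/Q̄) ÷ (ΔI/Ī) = (-70.2/251.9) ÷ (5490/43545) = -2.210.
η < 0 ⇒ inferior good.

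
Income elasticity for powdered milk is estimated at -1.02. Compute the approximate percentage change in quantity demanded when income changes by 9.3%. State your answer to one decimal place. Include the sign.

%ΔQ ≈ η × %ΔI = -1.02 × 9.3% = -9.5%.

-9.5%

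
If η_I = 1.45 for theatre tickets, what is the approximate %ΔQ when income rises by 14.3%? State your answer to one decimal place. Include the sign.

20.7%

%ΔQ ≈ η × %ΔI = 1.45 × 14.3% = 20.7%.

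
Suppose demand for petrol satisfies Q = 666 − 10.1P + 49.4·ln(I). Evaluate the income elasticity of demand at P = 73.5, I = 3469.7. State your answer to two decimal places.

0.15

At P = 73.5, I = 3469.7: Q = 326.350.
Holding P constant, ∂Q/∂I = 49.4/I = 0.0142375.
η_I = (∂Q/∂I)·(I/Q) = 0.0142375 × (3469.7/326.350) = 0.15.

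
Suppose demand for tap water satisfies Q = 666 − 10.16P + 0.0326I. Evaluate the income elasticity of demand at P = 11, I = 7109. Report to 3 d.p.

At P = 11, I = 7109: Q = 785.993.
Holding P constant, ∂Q/∂I = 0.0326.
η_I = (∂Q/∂I)·(I/Q) = 0.0326 × (7109/785.993) = 0.295.

0.295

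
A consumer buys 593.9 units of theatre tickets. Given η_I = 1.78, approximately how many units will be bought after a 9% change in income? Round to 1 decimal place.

689.0

%ΔQ ≈ η × %ΔI = 1.78 × 9% = 16.02%.
New Q ≈ 593.9 × (1 + 0.1602) = 689.0.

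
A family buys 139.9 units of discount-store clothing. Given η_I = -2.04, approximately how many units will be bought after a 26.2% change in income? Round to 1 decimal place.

%ΔQ ≈ η × %ΔI = -2.04 × 26.2% = -53.448%.
New Q ≈ 139.9 × (1 − 0.53448) = 65.1.

65.1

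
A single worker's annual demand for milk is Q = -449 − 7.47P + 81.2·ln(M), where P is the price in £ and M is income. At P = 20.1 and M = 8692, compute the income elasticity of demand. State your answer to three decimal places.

0.591

At P = 20.1, M = 8692: Q = 137.350.
Holding P constant, ∂Q/∂M = 81.2/M = 0.00934192.
η_M = (∂Q/∂M)·(M/Q) = 0.00934192 × (8692/137.350) = 0.591.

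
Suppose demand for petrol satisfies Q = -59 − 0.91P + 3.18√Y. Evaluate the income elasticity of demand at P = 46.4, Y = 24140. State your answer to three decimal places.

0.629

At P = 46.4, Y = 24140: Q = 392.854.
Holding P constant, ∂Q/∂Y = 3.18/(2√Y) = 0.0102336.
η_Y = (∂Q/∂Y)·(Y/Q) = 0.0102336 × (24140/392.854) = 0.629.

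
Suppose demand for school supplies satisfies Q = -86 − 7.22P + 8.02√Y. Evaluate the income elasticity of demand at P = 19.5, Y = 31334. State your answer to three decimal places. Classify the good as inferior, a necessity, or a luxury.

At P = 19.5, Y = 31334: Q = 1192.863.
Holding P constant, ∂Q/∂Y = 8.02/(2√Y) = 0.0226536.
η_Y = (∂Q/∂Y)·(Y/Q) = 0.0226536 × (31334/1192.863) = 0.595.
Since 0 < η < 1, this is a necessity.

0.595 (necessity)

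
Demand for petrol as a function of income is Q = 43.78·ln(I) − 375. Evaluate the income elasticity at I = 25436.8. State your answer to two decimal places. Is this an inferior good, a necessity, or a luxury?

0.63 (necessity)

At I = 25436.8: Q = 69.102.
dQ/dI = 43.78/I = 0.00172113 at this income.
η = (dQ/dI)·(I/Q) = 0.00172113 × (25436.8/69.102) = 0.63.
Since 0 < η < 1, the good is a necessity.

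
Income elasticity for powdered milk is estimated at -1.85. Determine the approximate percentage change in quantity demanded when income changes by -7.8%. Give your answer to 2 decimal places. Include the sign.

14.43%

%ΔQ ≈ η × %ΔI = -1.85 × (-7.8%) = 14.43%.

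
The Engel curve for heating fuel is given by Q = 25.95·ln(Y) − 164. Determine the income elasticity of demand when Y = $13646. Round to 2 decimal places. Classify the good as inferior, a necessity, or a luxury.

0.31 (necessity)

At Y = 13646: Q = 83.075.
dQ/dY = 25.95/Y = 0.00190166 at this income.
η = (dQ/dY)·(Y/Q) = 0.00190166 × (13646/83.075) = 0.31.
Since 0 < η < 1, the good is a necessity.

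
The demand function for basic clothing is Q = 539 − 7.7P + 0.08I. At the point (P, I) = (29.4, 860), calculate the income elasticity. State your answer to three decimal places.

0.180

At P = 29.4, I = 860: Q = 381.420.
Holding P constant, ∂Q/∂I = 0.08.
η_I = (∂Q/∂I)·(I/Q) = 0.08 × (860/381.420) = 0.180.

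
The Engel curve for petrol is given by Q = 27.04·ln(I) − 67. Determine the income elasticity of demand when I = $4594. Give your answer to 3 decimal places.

0.168

At I = 4594: Q = 161.015.
dQ/dI = 27.04/I = 0.00588594 at this income.
η = (dQ/dI)·(I/Q) = 0.00588594 × (4594/161.015) = 0.168.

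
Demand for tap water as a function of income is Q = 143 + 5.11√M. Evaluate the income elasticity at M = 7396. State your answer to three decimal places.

At M = 7396: Q = 582.460.
dQ/dM = 5.11/(2√M) = 0.0297093 at this income.
η = (dQ/dM)·(M/Q) = 0.0297093 × (7396/582.460) = 0.377.

0.377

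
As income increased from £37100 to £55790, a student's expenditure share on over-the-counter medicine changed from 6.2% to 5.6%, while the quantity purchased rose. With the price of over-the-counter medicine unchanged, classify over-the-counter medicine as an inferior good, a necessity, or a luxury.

necessity

Quantity rises but the budget share falls as income rises, so 0 < η < 1.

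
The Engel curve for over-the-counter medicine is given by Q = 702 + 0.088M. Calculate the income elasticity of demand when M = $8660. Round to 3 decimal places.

At M = 8660: Q = 1464.080.
dQ/dM = 0.088.
η = (dQ/dM)·(M/Q) = 0.088 × (8660/1464.080) = 0.521.

0.521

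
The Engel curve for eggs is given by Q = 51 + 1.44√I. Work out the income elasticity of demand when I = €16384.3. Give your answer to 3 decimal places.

0.392

At I = 16384.3: Q = 235.322.
dQ/dI = 1.44/(2√I) = 0.00562495 at this income.
η = (dQ/dI)·(I/Q) = 0.00562495 × (16384.3/235.322) = 0.392.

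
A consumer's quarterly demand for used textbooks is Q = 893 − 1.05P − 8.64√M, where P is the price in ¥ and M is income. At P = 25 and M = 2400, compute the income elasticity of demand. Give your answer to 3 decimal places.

-0.477

At P = 25, M = 2400: Q = 443.478.
Holding P constant, ∂Q/∂M = -8.64/(2√M) = -0.0881816.
η_M = (∂Q/∂M)·(M/Q) = -0.0881816 × (2400/443.478) = -0.477.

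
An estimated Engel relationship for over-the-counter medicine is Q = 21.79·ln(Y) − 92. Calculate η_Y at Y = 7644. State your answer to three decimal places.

0.212

At Y = 7644: Q = 102.839.
dQ/dY = 21.79/Y = 0.0028506 at this income.
η = (dQ/dY)·(Y/Q) = 0.0028506 × (7644/102.839) = 0.212.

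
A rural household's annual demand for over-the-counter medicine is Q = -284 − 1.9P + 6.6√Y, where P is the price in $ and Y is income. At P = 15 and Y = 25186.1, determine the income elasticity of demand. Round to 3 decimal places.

0.713

At P = 15, Y = 25186.1: Q = 734.929.
Holding P constant, ∂Q/∂Y = 6.6/(2√Y) = 0.0207938.
η_Y = (∂Q/∂Y)·(Y/Q) = 0.0207938 × (25186.1/734.929) = 0.713.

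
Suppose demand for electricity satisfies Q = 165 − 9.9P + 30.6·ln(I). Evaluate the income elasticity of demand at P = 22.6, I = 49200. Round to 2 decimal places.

At P = 22.6, I = 49200: Q = 271.852.
Holding P constant, ∂Q/∂I = 30.6/I = 0.000621951.
η_I = (∂Q/∂I)·(I/Q) = 0.000621951 × (49200/271.852) = 0.11.

0.11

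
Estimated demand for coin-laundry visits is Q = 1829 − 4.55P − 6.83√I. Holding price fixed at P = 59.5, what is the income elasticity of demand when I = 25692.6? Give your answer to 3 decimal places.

At P = 59.5, I = 25692.6: Q = 463.500.
Holding P constant, ∂Q/∂I = -6.83/(2√I) = -0.0213053.
η_I = (∂Q/∂I)·(I/Q) = -0.0213053 × (25692.6/463.500) = -1.181.

-1.181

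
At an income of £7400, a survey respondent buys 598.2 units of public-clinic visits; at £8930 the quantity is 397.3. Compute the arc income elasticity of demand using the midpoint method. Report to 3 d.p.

-2.154

ΔQ = 397.3 − 598.2 = -200.9; midpoint Q̄ = (598.2 + 397.3)/2 = 497.75.
ΔI = 8930 − 7400 = 1530; midpoint Ī = (7400 + 8930)/2 = 8165.
η = (ΔQ/Q̄) ÷ (ΔI/Ī) = (-200.9/497.75) ÷ (1530/8165) = -2.154.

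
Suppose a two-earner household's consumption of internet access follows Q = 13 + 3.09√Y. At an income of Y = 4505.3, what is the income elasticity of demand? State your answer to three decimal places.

At Y = 4505.3: Q = 220.406.
dQ/dY = 3.09/(2√Y) = 0.0230179 at this income.
η = (dQ/dY)·(Y/Q) = 0.0230179 × (4505.3/220.406) = 0.471.

0.471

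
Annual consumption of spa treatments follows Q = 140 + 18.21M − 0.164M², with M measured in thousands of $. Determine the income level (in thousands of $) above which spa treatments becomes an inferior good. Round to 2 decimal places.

55.52

dQ/dM = 18.21 − 0.328M.
The good is inferior where dQ/dM < 0. Setting dQ/dM = 0 gives M = 18.21 / 0.328 = 55.52.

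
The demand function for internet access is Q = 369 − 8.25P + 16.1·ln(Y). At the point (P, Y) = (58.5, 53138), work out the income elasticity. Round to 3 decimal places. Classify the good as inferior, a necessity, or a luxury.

At P = 58.5, Y = 53138: Q = 61.553.
Holding P constant, ∂Q/∂Y = 16.1/Y = 0.000302985.
η_Y = (∂Q/∂Y)·(Y/Q) = 0.000302985 × (53138/61.553) = 0.262.
Since 0 < η < 1, this is a necessity.

0.262 (necessity)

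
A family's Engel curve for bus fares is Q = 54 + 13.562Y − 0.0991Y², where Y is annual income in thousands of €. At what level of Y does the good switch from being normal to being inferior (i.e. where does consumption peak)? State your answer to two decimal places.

dQ/dY = 13.562 − 0.1982Y.
The good is inferior where dQ/dY < 0. Setting dQ/dY = 0 gives Y = 13.562 / 0.1982 = 68.43.

68.43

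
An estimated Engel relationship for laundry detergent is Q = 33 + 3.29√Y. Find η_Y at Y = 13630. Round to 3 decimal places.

At Y = 13630: Q = 417.100.
dQ/dY = 3.29/(2√Y) = 0.0140902 at this income.
η = (dQ/dY)·(Y/Q) = 0.0140902 × (13630/417.100) = 0.460.

0.460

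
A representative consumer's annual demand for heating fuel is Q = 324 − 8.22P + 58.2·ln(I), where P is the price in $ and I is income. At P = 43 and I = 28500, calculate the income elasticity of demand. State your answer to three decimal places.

At P = 43, I = 28500: Q = 567.536.
Holding P constant, ∂Q/∂I = 58.2/I = 0.00204211.
η_I = (∂Q/∂I)·(I/Q) = 0.00204211 × (28500/567.536) = 0.103.

0.103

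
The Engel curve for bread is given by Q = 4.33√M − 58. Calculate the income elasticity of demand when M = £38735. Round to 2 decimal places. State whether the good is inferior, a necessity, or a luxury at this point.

0.54 (necessity)

At M = 38735: Q = 794.196.
dQ/dM = 4.33/(2√M) = 0.0110003 at this income.
η = (dQ/dM)·(M/Q) = 0.0110003 × (38735/794.196) = 0.54.
Since 0 < η < 1, the good is a necessity.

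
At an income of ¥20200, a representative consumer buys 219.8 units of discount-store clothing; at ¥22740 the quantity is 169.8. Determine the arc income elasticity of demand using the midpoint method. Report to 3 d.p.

ΔQ = 169.8 − 219.8 = -50; midpoint Q̄ = (219.8 + 169.8)/2 = 194.8.
ΔI = 22740 − 20200 = 2540; midpoint Ī = (20200 + 22740)/2 = 21470.
η = (ΔQ/Q̄) ÷ (ΔI/Ī) = (-50/194.8) ÷ (2540/21470) = -2.170.

-2.170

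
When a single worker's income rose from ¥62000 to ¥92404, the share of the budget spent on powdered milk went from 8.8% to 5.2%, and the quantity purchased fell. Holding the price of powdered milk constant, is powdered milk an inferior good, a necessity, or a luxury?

Quantity demanded falls as income rises, so η < 0.

inferior good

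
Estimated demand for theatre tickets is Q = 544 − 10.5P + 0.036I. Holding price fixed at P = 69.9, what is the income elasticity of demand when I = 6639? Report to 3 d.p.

At P = 69.9, I = 6639: Q = 49.054.
Holding P constant, ∂Q/∂I = 0.036.
η_I = (∂Q/∂I)·(I/Q) = 0.036 × (6639/49.054) = 4.872.

4.872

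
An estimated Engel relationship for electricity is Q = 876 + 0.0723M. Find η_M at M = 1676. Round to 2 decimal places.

At M = 1676: Q = 997.175.
dQ/dM = 0.0723.
η = (dQ/dM)·(M/Q) = 0.0723 × (1676/997.175) = 0.12.

0.12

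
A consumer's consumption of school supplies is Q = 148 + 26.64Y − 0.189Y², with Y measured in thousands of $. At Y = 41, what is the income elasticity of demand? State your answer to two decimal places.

0.50

At Y = 41: Q = 922.5310.
dQ/dY = 26.64 − 0.378Y = 11.14200.
η = (dQ/dY)·(Y/Q) = 11.14200 × (41/922.5310) = 0.50.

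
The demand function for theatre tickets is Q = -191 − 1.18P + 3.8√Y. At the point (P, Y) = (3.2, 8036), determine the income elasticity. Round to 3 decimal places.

1.168

At P = 3.2, Y = 8036: Q = 145.870.
Holding P constant, ∂Q/∂Y = 3.8/(2√Y) = 0.021195.
η_Y = (∂Q/∂Y)·(Y/Q) = 0.021195 × (8036/145.870) = 1.168.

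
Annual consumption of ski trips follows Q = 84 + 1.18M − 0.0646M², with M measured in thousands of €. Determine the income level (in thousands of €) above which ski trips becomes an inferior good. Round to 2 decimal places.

9.13

dQ/dM = 1.18 − 0.1292M.
The good is inferior where dQ/dM < 0. Setting dQ/dM = 0 gives M = 1.18 / 0.1292 = 9.13.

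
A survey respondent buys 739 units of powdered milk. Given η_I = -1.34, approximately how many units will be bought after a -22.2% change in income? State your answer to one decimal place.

%ΔQ ≈ η × %ΔI = -1.34 × (-22.2%) = 29.748%.
New Q ≈ 739 × (1 + 0.29748) = 958.8.

958.8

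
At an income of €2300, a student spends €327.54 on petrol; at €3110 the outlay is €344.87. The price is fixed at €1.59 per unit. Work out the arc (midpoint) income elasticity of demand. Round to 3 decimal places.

With a constant price, Q₁ = 327.54/1.59 = 206.000 and Q₂ = 344.87/1.59 = 216.899 (equivalently, work directly with expenditure since P cancels).
Midpoint %ΔQ = (344.87 − 327.54)/336.21 = 0.05155; midpoint %ΔI = (3110 − 2300)/2705 = 0.29945.
η = 0.05155 / 0.29945 = 0.172.

0.172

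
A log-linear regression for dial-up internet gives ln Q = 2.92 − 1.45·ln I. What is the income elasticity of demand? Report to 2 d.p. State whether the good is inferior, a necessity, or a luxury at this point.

-1.45 (inferior good)

In a log-linear demand, the coefficient on ln I is the income elasticity.
So η = -1.45.
η < 0 ⇒ inferior good.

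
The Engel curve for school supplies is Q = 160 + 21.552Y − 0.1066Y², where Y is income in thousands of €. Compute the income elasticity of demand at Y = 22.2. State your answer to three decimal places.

0.637

At Y = 22.2: Q = 585.9177.
dQ/dY = 21.552 − 0.2132Y = 16.81896.
η = (dQ/dY)·(Y/Q) = 16.81896 × (22.2/585.9177) = 0.637.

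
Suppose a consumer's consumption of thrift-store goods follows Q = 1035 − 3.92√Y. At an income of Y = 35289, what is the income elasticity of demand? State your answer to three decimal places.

-1.233

At Y = 35289: Q = 298.614.
dQ/dY = -3.92/(2√Y) = -0.0104337 at this income.
η = (dQ/dY)·(Y/Q) = -0.0104337 × (35289/298.614) = -1.233.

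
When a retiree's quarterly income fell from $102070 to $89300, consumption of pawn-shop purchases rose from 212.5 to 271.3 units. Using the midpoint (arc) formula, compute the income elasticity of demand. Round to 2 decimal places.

-1.82

ΔQ = 271.3 − 212.5 = 58.8; midpoint Q̄ = (212.5 + 271.3)/2 = 241.9.
ΔI = 89300 − 102070 = -12770; midpoint Ī = (102070 + 89300)/2 = 95685.
η = (ΔQ/Q̄) ÷ (ΔI/Ī) = (58.8/241.9) ÷ (-12770/95685) = -1.82.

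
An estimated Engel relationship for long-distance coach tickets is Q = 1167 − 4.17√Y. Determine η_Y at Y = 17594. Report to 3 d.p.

At Y = 17594: Q = 613.881.
dQ/dY = -4.17/(2√Y) = -0.015719 at this income.
η = (dQ/dY)·(Y/Q) = -0.015719 × (17594/613.881) = -0.451.

-0.451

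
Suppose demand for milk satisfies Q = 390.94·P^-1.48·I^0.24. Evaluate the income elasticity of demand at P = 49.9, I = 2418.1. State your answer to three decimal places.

0.240

For a multiplicative demand Q = A·P^α·I^β, the income elasticity is β everywhere.
Here β = 0.24, so η = 0.240.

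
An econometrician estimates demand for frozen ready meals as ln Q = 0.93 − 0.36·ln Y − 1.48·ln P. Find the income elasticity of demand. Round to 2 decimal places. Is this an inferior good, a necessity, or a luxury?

In a log-linear demand, the coefficient on ln Y is the income elasticity.
So η = -0.36.
η < 0 ⇒ inferior good.

-0.36 (inferior good)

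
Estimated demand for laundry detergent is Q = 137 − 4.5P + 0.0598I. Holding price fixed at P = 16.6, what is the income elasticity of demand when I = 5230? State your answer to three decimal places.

At P = 16.6, I = 5230: Q = 375.054.
Holding P constant, ∂Q/∂I = 0.0598.
η_I = (∂Q/∂I)·(I/Q) = 0.0598 × (5230/375.054) = 0.834.

0.834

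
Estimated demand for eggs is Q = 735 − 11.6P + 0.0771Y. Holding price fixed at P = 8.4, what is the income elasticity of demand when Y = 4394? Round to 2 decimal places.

0.35

At P = 8.4, Y = 4394: Q = 976.337.
Holding P constant, ∂Q/∂Y = 0.0771.
η_Y = (∂Q/∂Y)·(Y/Q) = 0.0771 × (4394/976.337) = 0.35.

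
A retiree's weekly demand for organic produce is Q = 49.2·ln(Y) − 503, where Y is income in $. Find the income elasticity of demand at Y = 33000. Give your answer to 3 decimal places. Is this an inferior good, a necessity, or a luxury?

5.534 (luxury)

At Y = 33000: Q = 8.890.
dQ/dY = 49.2/Y = 0.00149091 at this income.
η = (dQ/dY)·(Y/Q) = 0.00149091 × (33000/8.890) = 5.534.
Since η > 1, the good is a luxury.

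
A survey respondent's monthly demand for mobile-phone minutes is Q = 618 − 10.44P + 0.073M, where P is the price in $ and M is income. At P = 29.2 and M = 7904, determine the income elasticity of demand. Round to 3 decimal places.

At P = 29.2, M = 7904: Q = 890.144.
Holding P constant, ∂Q/∂M = 0.073.
η_M = (∂Q/∂M)·(M/Q) = 0.073 × (7904/890.144) = 0.648.

0.648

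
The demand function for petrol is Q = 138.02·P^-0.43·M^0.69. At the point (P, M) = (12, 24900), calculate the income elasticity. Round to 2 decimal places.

0.69

For a multiplicative demand Q = A·P^α·M^β, the income elasticity is β everywhere.
Here β = 0.69, so η = 0.69.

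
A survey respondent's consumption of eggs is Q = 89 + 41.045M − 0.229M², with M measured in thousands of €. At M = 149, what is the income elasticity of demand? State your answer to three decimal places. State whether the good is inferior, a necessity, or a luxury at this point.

-3.616 (inferior good)

At M = 149: Q = 1120.6760.
dQ/dM = 41.045 − 0.458M = -27.19700.
η = (dQ/dM)·(M/Q) = -27.19700 × (149/1120.6760) = -3.616.
η < 0 ⇒ inferior good.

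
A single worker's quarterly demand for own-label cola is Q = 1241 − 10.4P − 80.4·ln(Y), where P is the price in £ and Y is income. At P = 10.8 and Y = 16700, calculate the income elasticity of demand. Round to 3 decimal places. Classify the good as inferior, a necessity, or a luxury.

-0.232 (inferior good)

At P = 10.8, Y = 16700: Q = 346.938.
Holding P constant, ∂Q/∂Y = -80.4/Y = -0.00481437.
η_Y = (∂Q/∂Y)·(Y/Q) = -0.00481437 × (16700/346.938) = -0.232.
Since η < 0, this is an inferior good.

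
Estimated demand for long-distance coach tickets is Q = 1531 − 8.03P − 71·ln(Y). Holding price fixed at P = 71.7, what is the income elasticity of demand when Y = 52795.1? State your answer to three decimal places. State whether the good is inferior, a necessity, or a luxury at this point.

-0.388 (inferior good)

At P = 71.7, Y = 52795.1: Q = 183.183.
Holding P constant, ∂Q/∂Y = -71/Y = -0.00134482.
η_Y = (∂Q/∂Y)·(Y/Q) = -0.00134482 × (52795.1/183.183) = -0.388.
Since η < 0, this is an inferior good.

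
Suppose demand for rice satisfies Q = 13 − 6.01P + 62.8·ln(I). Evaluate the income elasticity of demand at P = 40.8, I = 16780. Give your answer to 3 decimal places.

0.166

At P = 40.8, I = 16780: Q = 378.707.
Holding P constant, ∂Q/∂I = 62.8/I = 0.00374255.
η_I = (∂Q/∂I)·(I/Q) = 0.00374255 × (16780/378.707) = 0.166.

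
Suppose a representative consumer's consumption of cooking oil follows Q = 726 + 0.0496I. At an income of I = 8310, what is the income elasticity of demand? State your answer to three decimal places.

0.362

At I = 8310: Q = 1138.176.
dQ/dI = 0.0496.
η = (dQ/dI)·(I/Q) = 0.0496 × (8310/1138.176) = 0.362.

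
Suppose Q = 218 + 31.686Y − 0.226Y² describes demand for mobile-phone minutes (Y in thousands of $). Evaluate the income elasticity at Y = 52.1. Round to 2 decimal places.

0.34

At Y = 52.1: Q = 1255.3839.
dQ/dY = 31.686 − 0.452Y = 8.13680.
η = (dQ/dY)·(Y/Q) = 8.13680 × (52.1/1255.3839) = 0.34.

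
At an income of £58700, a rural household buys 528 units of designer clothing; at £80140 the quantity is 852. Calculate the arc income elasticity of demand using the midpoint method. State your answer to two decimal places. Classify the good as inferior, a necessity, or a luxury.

ΔQ = 852 − 528 = 324; midpoint Q̄ = (528 + 852)/2 = 690.
ΔI = 80140 − 58700 = 21440; midpoint Ī = (58700 + 80140)/2 = 69420.
η = (ΔQ/Q̄) ÷ (ΔI/Ī) = (324/690) ÷ (21440/69420) = 1.52.
η > 1 ⇒ luxury.

1.52 (luxury)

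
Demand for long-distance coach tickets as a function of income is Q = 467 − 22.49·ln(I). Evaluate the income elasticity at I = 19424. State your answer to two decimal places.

-0.09

At I = 19424: Q = 244.928.
dQ/dI = -22.49/I = -0.00115785 at this income.
η = (dQ/dI)·(I/Q) = -0.00115785 × (19424/244.928) = -0.09.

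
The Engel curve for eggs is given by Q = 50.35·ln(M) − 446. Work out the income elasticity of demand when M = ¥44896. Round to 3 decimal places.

At M = 44896: Q = 93.354.
dQ/dM = 50.35/M = 0.00112148 at this income.
η = (dQ/dM)·(M/Q) = 0.00112148 × (44896/93.354) = 0.539.

0.539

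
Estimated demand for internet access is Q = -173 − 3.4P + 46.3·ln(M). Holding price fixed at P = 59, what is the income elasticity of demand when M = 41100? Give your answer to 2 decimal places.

At P = 59, M = 41100: Q = 118.280.
Holding P constant, ∂Q/∂M = 46.3/M = 0.00112652.
η_M = (∂Q/∂M)·(M/Q) = 0.00112652 × (41100/118.280) = 0.39.

0.39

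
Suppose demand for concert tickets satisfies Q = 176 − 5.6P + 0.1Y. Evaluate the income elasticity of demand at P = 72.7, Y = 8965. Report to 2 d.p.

1.35

At P = 72.7, Y = 8965: Q = 665.380.
Holding P constant, ∂Q/∂Y = 0.1.
η_Y = (∂Q/∂Y)·(Y/Q) = 0.1 × (8965/665.380) = 1.35.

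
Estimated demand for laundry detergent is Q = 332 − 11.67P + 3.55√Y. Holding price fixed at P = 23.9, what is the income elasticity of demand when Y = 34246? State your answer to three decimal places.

0.463

At P = 23.9, Y = 34246: Q = 710.038.
Holding P constant, ∂Q/∂Y = 3.55/(2√Y) = 0.00959165.
η_Y = (∂Q/∂Y)·(Y/Q) = 0.00959165 × (34246/710.038) = 0.463.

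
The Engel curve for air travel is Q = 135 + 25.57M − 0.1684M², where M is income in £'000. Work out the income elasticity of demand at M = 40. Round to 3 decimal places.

At M = 40: Q = 888.3600.
dQ/dM = 25.57 − 0.3368M = 12.09800.
η = (dQ/dM)·(M/Q) = 12.09800 × (40/888.3600) = 0.545.

0.545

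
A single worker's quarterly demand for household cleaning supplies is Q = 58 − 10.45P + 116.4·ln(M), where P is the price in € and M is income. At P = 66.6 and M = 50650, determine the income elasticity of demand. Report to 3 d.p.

0.187

At P = 66.6, M = 50650: Q = 622.956.
Holding P constant, ∂Q/∂M = 116.4/M = 0.00229812.
η_M = (∂Q/∂M)·(M/Q) = 0.00229812 × (50650/622.956) = 0.187.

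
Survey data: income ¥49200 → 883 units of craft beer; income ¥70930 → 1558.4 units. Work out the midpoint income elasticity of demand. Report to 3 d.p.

1.529

ΔQ = 1558.4 − 883 = 675.4; midpoint Q̄ = (883 + 1558.4)/2 = 1220.7.
ΔI = 70930 − 49200 = 21730; midpoint Ī = (49200 + 70930)/2 = 60065.
η = (ΔQ/Q̄) ÷ (ΔI/Ī) = (675.4/1220.7) ÷ (21730/60065) = 1.529.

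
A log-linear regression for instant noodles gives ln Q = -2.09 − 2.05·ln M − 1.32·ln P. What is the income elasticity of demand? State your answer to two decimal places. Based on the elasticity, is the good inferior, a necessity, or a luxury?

-2.05 (inferior good)

In a log-linear demand, the coefficient on ln M is the income elasticity.
So η = -2.05.
η < 0 ⇒ inferior good.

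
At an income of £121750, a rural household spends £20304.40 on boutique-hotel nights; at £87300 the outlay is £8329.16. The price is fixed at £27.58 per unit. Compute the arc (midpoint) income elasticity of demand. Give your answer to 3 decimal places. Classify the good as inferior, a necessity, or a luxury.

With a constant price, Q₁ = 20304.40/27.58 = 736.200 and Q₂ = 8329.16/27.58 = 302.000 (equivalently, work directly with expenditure since P cancels).
Midpoint %ΔQ = (8329.16 − 20304.40)/14316.78 = -0.83645; midpoint %ΔI = (87300 − 121750)/104525 = -0.32959.
η = -0.83645 / -0.32959 = 2.538.
η > 1 ⇒ luxury.

2.538 (luxury)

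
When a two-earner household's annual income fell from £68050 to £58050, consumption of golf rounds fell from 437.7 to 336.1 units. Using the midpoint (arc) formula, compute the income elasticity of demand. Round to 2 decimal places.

1.66

ΔQ = 336.1 − 437.7 = -101.6; midpoint Q̄ = (437.7 + 336.1)/2 = 386.9.
ΔI = 58050 − 68050 = -10000; midpoint Ī = (68050 + 58050)/2 = 63050.
η = (ΔQ/Q̄) ÷ (ΔI/Ī) = (-101.6/386.9) ÷ (-10000/63050) = 1.66.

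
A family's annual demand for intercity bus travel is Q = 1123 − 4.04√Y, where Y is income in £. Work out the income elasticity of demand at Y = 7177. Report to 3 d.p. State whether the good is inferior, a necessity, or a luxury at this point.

At Y = 7177: Q = 780.743.
dQ/dY = -4.04/(2√Y) = -0.023844 at this income.
η = (dQ/dY)·(Y/Q) = -0.023844 × (7177/780.743) = -0.219.
Since η < 0, the good is an inferior good.

-0.219 (inferior good)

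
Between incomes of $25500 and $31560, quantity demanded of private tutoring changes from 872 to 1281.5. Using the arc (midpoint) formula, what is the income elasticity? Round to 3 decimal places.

ΔQ = 1281.5 − 872 = 409.5; midpoint Q̄ = (872 + 1281.5)/2 = 1076.75.
ΔI = 31560 − 25500 = 6060; midpoint Ī = (25500 + 31560)/2 = 28530.
η = (ΔQ/Q̄) ÷ (ΔI/Ī) = (409.5/1076.75) ÷ (6060/28530) = 1.790.

1.790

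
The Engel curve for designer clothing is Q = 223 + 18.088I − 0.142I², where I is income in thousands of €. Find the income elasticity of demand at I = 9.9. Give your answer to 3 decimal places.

0.390

At I = 9.9: Q = 388.1538.
dQ/dI = 18.088 − 0.284I = 15.27640.
η = (dQ/dI)·(I/Q) = 15.27640 × (9.9/388.1538) = 0.390.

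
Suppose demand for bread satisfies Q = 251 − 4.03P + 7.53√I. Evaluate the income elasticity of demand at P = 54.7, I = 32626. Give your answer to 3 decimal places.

At P = 54.7, I = 32626: Q = 1390.678.
Holding P constant, ∂Q/∂I = 7.53/(2√I) = 0.0208441.
η_I = (∂Q/∂I)·(I/Q) = 0.0208441 × (32626/1390.678) = 0.489.

0.489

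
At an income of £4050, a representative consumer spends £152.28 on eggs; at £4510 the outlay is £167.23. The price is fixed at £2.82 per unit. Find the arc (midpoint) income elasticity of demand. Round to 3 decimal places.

With a constant price, Q₁ = 152.28/2.82 = 54.000 and Q₂ = 167.23/2.82 = 59.301 (equivalently, work directly with expenditure since P cancels).
Midpoint %ΔQ = (167.23 − 152.28)/159.76 = 0.09358; midpoint %ΔI = (4510 − 4050)/4280 = 0.10748.
η = 0.09358 / 0.10748 = 0.871.

0.871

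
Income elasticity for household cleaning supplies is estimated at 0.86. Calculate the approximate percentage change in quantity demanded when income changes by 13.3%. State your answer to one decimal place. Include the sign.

%ΔQ ≈ η × %ΔI = 0.86 × 13.3% = 11.4%.

11.4%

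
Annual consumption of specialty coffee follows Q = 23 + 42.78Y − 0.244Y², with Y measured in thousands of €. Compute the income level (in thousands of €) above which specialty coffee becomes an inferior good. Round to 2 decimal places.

87.66

dQ/dY = 42.78 − 0.488Y.
The good is inferior where dQ/dY < 0. Setting dQ/dY = 0 gives Y = 42.78 / 0.488 = 87.66.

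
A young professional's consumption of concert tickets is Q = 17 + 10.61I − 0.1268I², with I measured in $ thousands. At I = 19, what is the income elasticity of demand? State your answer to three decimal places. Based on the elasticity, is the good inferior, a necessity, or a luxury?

0.637 (necessity)

At I = 19: Q = 172.8152.
dQ/dI = 10.61 − 0.2536I = 5.79160.
η = (dQ/dI)·(I/Q) = 5.79160 × (19/172.8152) = 0.637.
0 < η < 1 ⇒ necessity.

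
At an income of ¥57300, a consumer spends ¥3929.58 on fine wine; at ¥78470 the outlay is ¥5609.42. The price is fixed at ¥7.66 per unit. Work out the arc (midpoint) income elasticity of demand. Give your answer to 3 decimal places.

With a constant price, Q₁ = 3929.58/7.66 = 513.000 and Q₂ = 5609.42/7.66 = 732.300 (equivalently, work directly with expenditure since P cancels).
Midpoint %ΔQ = (5609.42 − 3929.58)/4769.50 = 0.35220; midpoint %ΔI = (78470 − 57300)/67885 = 0.31185.
η = 0.35220 / 0.31185 = 1.129.

1.129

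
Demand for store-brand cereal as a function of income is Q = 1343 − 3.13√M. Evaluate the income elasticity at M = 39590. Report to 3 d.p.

At M = 39590: Q = 720.217.
dQ/dM = -3.13/(2√M) = -0.00786541 at this income.
η = (dQ/dM)·(M/Q) = -0.00786541 × (39590/720.217) = -0.432.

-0.432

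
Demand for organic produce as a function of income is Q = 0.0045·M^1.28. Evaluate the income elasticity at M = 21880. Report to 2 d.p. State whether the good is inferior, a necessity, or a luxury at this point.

1.28 (luxury)

For Q = A·M^β the income elasticity is constant and equal to β.
Here β = 1.28, so η = 1.28.
Since η > 1, the good is a luxury.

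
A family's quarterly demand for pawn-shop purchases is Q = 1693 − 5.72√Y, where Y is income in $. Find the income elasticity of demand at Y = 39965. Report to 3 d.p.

-1.040

At Y = 39965: Q = 549.501.
dQ/dY = -5.72/(2√Y) = -0.0143063 at this income.
η = (dQ/dY)·(Y/Q) = -0.0143063 × (39965/549.501) = -1.040.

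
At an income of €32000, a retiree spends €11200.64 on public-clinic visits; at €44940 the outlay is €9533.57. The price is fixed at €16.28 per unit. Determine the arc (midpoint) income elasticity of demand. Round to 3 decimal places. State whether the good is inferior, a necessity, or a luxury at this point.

-0.478 (inferior good)

With a constant price, Q₁ = 11200.64/16.28 = 688.000 and Q₂ = 9533.57/16.28 = 585.600 (equivalently, work directly with expenditure since P cancels).
Midpoint %ΔQ = (9533.57 − 11200.64)/10367.11 = -0.16080; midpoint %ΔI = (44940 − 32000)/38470 = 0.33637.
η = -0.16080 / 0.33637 = -0.478.
η < 0 ⇒ inferior good.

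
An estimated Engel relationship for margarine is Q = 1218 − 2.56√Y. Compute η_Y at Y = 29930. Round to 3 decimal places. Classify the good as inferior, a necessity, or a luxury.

At Y = 29930: Q = 775.113.
dQ/dY = -2.56/(2√Y) = -0.00739872 at this income.
η = (dQ/dY)·(Y/Q) = -0.00739872 × (29930/775.113) = -0.286.
Since η < 0, the good is an inferior good.

-0.286 (inferior good)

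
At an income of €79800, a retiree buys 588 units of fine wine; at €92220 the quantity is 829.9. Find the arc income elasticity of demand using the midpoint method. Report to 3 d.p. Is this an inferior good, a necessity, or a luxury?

2.363 (luxury)

ΔQ = 829.9 − 588 = 241.9; midpoint Q̄ = (588 + 829.9)/2 = 708.95.
ΔI = 92220 − 79800 = 12420; midpoint Ī = (79800 + 92220)/2 = 86010.
η = (ΔQ/Q̄) ÷ (ΔI/Ī) = (241.9/708.95) ÷ (12420/86010) = 2.363.
η > 1 ⇒ luxury.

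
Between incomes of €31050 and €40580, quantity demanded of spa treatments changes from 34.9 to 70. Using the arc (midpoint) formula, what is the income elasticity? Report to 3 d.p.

ΔQ = 70 − 34.9 = 35.1; midpoint Q̄ = (34.9 + 70)/2 = 52.45.
ΔI = 40580 − 31050 = 9530; midpoint Ī = (31050 + 40580)/2 = 35815.
η = (ΔQ/Q̄) ÷ (ΔI/Ī) = (35.1/52.45) ÷ (9530/35815) = 2.515.

2.515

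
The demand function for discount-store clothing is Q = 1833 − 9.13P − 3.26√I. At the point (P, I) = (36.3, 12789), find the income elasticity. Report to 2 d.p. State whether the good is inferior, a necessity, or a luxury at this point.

-0.16 (inferior good)

At P = 36.3, I = 12789: Q = 1132.913.
Holding P constant, ∂Q/∂I = -3.26/(2√I) = -0.0144135.
η_I = (∂Q/∂I)·(I/Q) = -0.0144135 × (12789/1132.913) = -0.16.
Since η < 0, this is an inferior good.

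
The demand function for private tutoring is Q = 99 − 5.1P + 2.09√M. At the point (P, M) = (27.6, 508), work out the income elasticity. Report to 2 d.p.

At P = 27.6, M = 508: Q = 5.346.
Holding P constant, ∂Q/∂M = 2.09/(2√M) = 0.0463644.
η_M = (∂Q/∂M)·(M/Q) = 0.0463644 × (508/5.346) = 4.41.

4.41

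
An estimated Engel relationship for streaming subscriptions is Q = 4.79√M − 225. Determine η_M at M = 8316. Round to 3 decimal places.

1.031

At M = 8316: Q = 211.810.
dQ/dM = 4.79/(2√M) = 0.0262632 at this income.
η = (dQ/dM)·(M/Q) = 0.0262632 × (8316/211.810) = 1.031.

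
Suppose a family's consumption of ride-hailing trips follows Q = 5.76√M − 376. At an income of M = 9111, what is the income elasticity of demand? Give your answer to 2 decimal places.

1.58

At M = 9111: Q = 173.801.
dQ/dM = 5.76/(2√M) = 0.0301724 at this income.
η = (dQ/dM)·(M/Q) = 0.0301724 × (9111/173.801) = 1.58.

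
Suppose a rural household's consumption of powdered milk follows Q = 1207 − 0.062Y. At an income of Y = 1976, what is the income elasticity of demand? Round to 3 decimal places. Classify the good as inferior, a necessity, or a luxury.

At Y = 1976: Q = 1084.488.
dQ/dY = −0.062.
η = (dQ/dY)·(Y/Q) = -0.062 × (1976/1084.488) = -0.113.
Since η < 0, the good is an inferior good.

-0.113 (inferior good)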